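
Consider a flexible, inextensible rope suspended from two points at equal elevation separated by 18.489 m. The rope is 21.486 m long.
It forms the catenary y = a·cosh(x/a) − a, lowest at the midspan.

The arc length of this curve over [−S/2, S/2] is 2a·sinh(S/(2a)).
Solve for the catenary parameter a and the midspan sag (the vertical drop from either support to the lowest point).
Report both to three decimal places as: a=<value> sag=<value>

a=9.594 sag=4.809

seed: a₀ = √(S³/(24(L−S))) = √(18.489³/(24·2.997)) = 9.373918
iter 1: u=0.986194  f(a)=+1.492e-01  f'(a)=-7.038e-01  a ← 9.373918 − (+1.492e-01/-7.038e-01) = 9.585848
iter 2: u=0.964390  f(a)=+5.208e-03  f'(a)=-6.554e-01  a ← 9.585848 − (+5.208e-03/-6.554e-01) = 9.593795
iter 3: u=0.963592  f(a)=+6.860e-06  f'(a)=-6.537e-01  a ← 9.593795 − (+6.860e-06/-6.537e-01) = 9.593805
iter 4: u=0.963591  f(a)=+1.193e-11  f'(a)=-6.537e-01  a ← 9.593805 − (+1.193e-11/-6.537e-01) = 9.593805
iter 5: u=0.963591  f(a)=-7.105e-15  f'(a)=-6.537e-01  a ← 9.593805 − (-7.105e-15/-6.537e-01) = 9.593805
converged: |Δa| < 1e-12 after 5 iterations
sag = a·(cosh(S/(2a)) − 1) = 9.593805·(cosh(0.963591) − 1) = 4.809429
T_max/T_min = cosh(S/(2a)) = 1.501306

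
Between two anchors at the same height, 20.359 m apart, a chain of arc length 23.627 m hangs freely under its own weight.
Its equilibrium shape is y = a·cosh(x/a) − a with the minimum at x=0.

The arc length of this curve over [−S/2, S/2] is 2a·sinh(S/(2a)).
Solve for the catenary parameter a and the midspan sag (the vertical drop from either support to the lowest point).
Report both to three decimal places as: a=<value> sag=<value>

a=10.614 sag=5.267

seed: a₀ = √(S³/(24(L−S))) = √(20.359³/(24·3.268)) = 10.372609
iter 1: u=0.981383  f(a)=+1.610e-01  f'(a)=-6.929e-01  a ← 10.372609 − (+1.610e-01/-6.929e-01) = 10.604998
iter 2: u=0.959878  f(a)=+5.571e-03  f'(a)=-6.457e-01  a ← 10.604998 − (+5.571e-03/-6.457e-01) = 10.613625
iter 3: u=0.959097  f(a)=+7.196e-06  f'(a)=-6.441e-01  a ← 10.613625 − (+7.196e-06/-6.441e-01) = 10.613636
iter 4: u=0.959096  f(a)=+1.204e-11  f'(a)=-6.441e-01  a ← 10.613636 − (+1.204e-11/-6.441e-01) = 10.613636
iter 5: u=0.959096  f(a)=+3.553e-15  f'(a)=-6.441e-01  a ← 10.613636 − (+3.553e-15/-6.441e-01) = 10.613636
converged: |Δa| < 1e-12 after 5 iterations
sag = a·(cosh(S/(2a)) − 1) = 10.613636·(cosh(0.959096) − 1) = 5.267424
T_max/T_min = cosh(S/(2a)) = 1.496288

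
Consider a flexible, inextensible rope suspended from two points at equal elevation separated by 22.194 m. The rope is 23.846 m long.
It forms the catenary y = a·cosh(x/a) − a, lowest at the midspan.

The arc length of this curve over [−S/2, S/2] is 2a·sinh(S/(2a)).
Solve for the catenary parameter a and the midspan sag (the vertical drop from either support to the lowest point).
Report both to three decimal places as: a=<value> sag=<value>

seed: a₀ = √(S³/(24(L−S))) = √(22.194³/(24·1.652)) = 16.605147
iter 1: u=0.668287  f(a)=+3.728e-02  f'(a)=-2.080e-01  a ← 16.605147 − (+3.728e-02/-2.080e-01) = 16.784396
iter 2: u=0.661150  f(a)=+6.123e-04  f'(a)=-2.012e-01  a ← 16.784396 − (+6.123e-04/-2.012e-01) = 16.787439
iter 3: u=0.661030  f(a)=+1.713e-07  f'(a)=-2.011e-01  a ← 16.787439 − (+1.713e-07/-2.011e-01) = 16.787440
iter 4: u=0.661030  f(a)=+1.421e-14  f'(a)=-2.011e-01  a ← 16.787440 − (+1.421e-14/-2.011e-01) = 16.787440
converged: |Δa| < 1e-12 after 4 iterations
sag = a·(cosh(S/(2a)) − 1) = 16.787440·(cosh(0.661030) − 1) = 3.803239
T_max/T_min = cosh(S/(2a)) = 1.226553

a=16.787 sag=3.803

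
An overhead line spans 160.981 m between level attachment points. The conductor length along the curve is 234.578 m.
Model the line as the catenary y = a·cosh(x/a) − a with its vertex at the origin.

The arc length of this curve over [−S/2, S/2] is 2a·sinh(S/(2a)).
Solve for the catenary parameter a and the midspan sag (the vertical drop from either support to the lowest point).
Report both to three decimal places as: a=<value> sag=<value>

a=51.633 sag=76.518

seed: a₀ = √(S³/(24(L−S))) = √(160.981³/(24·73.597)) = 48.598879
iter 1: u=1.656221  f(a)=+1.078e+01  f'(a)=-3.945e+00  a ← 48.598879 − (+1.078e+01/-3.945e+00) = 51.331071
iter 2: u=1.568066  f(a)=+9.758e-01  f'(a)=-3.261e+00  a ← 51.331071 − (+9.758e-01/-3.261e+00) = 51.630346
iter 3: u=1.558977  f(a)=+9.755e-03  f'(a)=-3.196e+00  a ← 51.630346 − (+9.755e-03/-3.196e+00) = 51.633398
iter 4: u=1.558884  f(a)=+9.963e-07  f'(a)=-3.195e+00  a ← 51.633398 − (+9.963e-07/-3.195e+00) = 51.633399
iter 5: u=1.558884  f(a)=+5.684e-14  f'(a)=-3.195e+00  a ← 51.633399 − (+5.684e-14/-3.195e+00) = 51.633399
converged: |Δa| < 1e-12 after 5 iterations
sag = a·(cosh(S/(2a)) − 1) = 51.633399·(cosh(1.558884) − 1) = 76.517752
T_max/T_min = cosh(S/(2a)) = 2.481943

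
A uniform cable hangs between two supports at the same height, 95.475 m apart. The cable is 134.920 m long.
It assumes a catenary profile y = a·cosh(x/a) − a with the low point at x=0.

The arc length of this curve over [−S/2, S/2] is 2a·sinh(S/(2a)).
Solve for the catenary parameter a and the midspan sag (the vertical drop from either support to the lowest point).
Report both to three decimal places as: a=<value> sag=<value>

seed: a₀ = √(S³/(24(L−S))) = √(95.475³/(24·39.445)) = 30.320258
iter 1: u=1.574442  f(a)=+5.188e+00  f'(a)=-3.307e+00  a ← 30.320258 − (+5.188e+00/-3.307e+00) = 31.889109
iter 2: u=1.496984  f(a)=+4.298e-01  f'(a)=-2.779e+00  a ← 31.889109 − (+4.298e-01/-2.779e+00) = 32.043756
iter 3: u=1.489760  f(a)=+3.540e-03  f'(a)=-2.734e+00  a ← 32.043756 − (+3.540e-03/-2.734e+00) = 32.045051
iter 4: u=1.489700  f(a)=+2.445e-07  f'(a)=-2.733e+00  a ← 32.045051 − (+2.445e-07/-2.733e+00) = 32.045051
iter 5: u=1.489700  f(a)=+2.842e-14  f'(a)=-2.733e+00  a ← 32.045051 − (+2.842e-14/-2.733e+00) = 32.045051
converged: |Δa| < 1e-12 after 5 iterations
sag = a·(cosh(S/(2a)) − 1) = 32.045051·(cosh(1.489700) − 1) = 42.639197
T_max/T_min = cosh(S/(2a)) = 2.330602

a=32.045 sag=42.639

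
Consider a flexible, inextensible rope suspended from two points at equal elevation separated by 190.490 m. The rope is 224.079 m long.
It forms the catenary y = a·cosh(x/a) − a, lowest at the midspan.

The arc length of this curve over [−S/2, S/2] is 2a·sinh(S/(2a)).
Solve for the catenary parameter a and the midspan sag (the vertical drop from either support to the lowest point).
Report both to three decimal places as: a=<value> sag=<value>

seed: a₀ = √(S³/(24(L−S))) = √(190.490³/(24·33.589)) = 92.598535
iter 1: u=1.028580  f(a)=+1.822e+00  f'(a)=-8.052e-01  a ← 92.598535 − (+1.822e+00/-8.052e-01) = 94.861662
iter 2: u=1.004041  f(a)=+6.894e-02  f'(a)=-7.453e-01  a ← 94.861662 − (+6.894e-02/-7.453e-01) = 94.954166
iter 3: u=1.003063  f(a)=+1.073e-04  f'(a)=-7.430e-01  a ← 94.954166 − (+1.073e-04/-7.430e-01) = 94.954310
iter 4: u=1.003061  f(a)=+2.607e-10  f'(a)=-7.430e-01  a ← 94.954310 − (+2.607e-10/-7.430e-01) = 94.954310
iter 5: u=1.003061  f(a)=+0.000e+00  f'(a)=-7.430e-01  a ← 94.954310 − (+0.000e+00/-7.430e-01) = 94.954310
converged: |Δa| < 1e-12 after 5 iterations
sag = a·(cosh(S/(2a)) − 1) = 94.954310·(cosh(1.003061) − 1) = 51.910153
T_max/T_min = cosh(S/(2a)) = 1.546686

a=94.954 sag=51.910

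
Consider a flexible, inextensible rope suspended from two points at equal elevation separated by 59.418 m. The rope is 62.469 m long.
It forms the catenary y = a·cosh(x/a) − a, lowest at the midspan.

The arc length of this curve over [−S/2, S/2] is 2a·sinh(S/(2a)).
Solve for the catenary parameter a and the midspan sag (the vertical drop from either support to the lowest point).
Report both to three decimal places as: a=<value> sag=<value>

seed: a₀ = √(S³/(24(L−S))) = √(59.418³/(24·3.051)) = 53.524217
iter 1: u=0.555057  f(a)=+4.735e-02  f'(a)=-1.176e-01  a ← 53.524217 − (+4.735e-02/-1.176e-01) = 53.926963
iter 2: u=0.550912  f(a)=+5.397e-04  f'(a)=-1.149e-01  a ← 53.926963 − (+5.397e-04/-1.149e-01) = 53.931661
iter 3: u=0.550864  f(a)=+7.193e-08  f'(a)=-1.149e-01  a ← 53.931661 − (+7.193e-08/-1.149e-01) = 53.931661
iter 4: u=0.550864  f(a)=+7.105e-15  f'(a)=-1.149e-01  a ← 53.931661 − (+7.105e-15/-1.149e-01) = 53.931661
converged: |Δa| < 1e-12 after 4 iterations
sag = a·(cosh(S/(2a)) − 1) = 53.931661·(cosh(0.550864) − 1) = 8.391834
T_max/T_min = cosh(S/(2a)) = 1.155601

a=53.932 sag=8.392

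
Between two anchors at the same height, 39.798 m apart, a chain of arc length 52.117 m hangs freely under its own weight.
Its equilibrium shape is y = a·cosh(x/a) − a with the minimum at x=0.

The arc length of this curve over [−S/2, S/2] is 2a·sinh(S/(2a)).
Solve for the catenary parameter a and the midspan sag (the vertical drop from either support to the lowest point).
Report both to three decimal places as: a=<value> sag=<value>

a=15.236 sag=14.950

seed: a₀ = √(S³/(24(L−S))) = √(39.798³/(24·12.319)) = 14.601535
iter 1: u=1.362802  f(a)=+1.196e+00  f'(a)=-2.022e+00  a ← 14.601535 − (+1.196e+00/-2.022e+00) = 15.192892
iter 2: u=1.309757  f(a)=+7.649e-02  f'(a)=-1.771e+00  a ← 15.192892 − (+7.649e-02/-1.771e+00) = 15.236077
iter 3: u=1.306045  f(a)=+3.602e-04  f'(a)=-1.754e+00  a ← 15.236077 − (+3.602e-04/-1.754e+00) = 15.236283
iter 4: u=1.306027  f(a)=+8.070e-09  f'(a)=-1.754e+00  a ← 15.236283 − (+8.070e-09/-1.754e+00) = 15.236283
iter 5: u=1.306027  f(a)=+0.000e+00  f'(a)=-1.754e+00  a ← 15.236283 − (+0.000e+00/-1.754e+00) = 15.236283
converged: |Δa| < 1e-12 after 5 iterations
sag = a·(cosh(S/(2a)) − 1) = 15.236283·(cosh(1.306027) − 1) = 14.949637
T_max/T_min = cosh(S/(2a)) = 1.981187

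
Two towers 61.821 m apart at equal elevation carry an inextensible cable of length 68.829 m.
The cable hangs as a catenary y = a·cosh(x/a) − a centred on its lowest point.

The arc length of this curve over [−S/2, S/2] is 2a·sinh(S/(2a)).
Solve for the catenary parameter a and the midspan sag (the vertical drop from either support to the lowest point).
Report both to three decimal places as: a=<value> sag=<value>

seed: a₀ = √(S³/(24(L−S))) = √(61.821³/(24·7.008)) = 37.480154
iter 1: u=0.824716  f(a)=+2.422e-01  f'(a)=-4.000e-01  a ← 37.480154 − (+2.422e-01/-4.000e-01) = 38.085684
iter 2: u=0.811604  f(a)=+5.995e-03  f'(a)=-3.804e-01  a ← 38.085684 − (+5.995e-03/-3.804e-01) = 38.101442
iter 3: u=0.811269  f(a)=+3.879e-06  f'(a)=-3.799e-01  a ← 38.101442 − (+3.879e-06/-3.799e-01) = 38.101452
iter 4: u=0.811268  f(a)=+1.634e-12  f'(a)=-3.799e-01  a ← 38.101452 − (+1.634e-12/-3.799e-01) = 38.101452
converged: |Δa| < 1e-12 after 4 iterations
sag = a·(cosh(S/(2a)) − 1) = 38.101452·(cosh(0.811268) − 1) = 13.241303
T_max/T_min = cosh(S/(2a)) = 1.347527

a=38.101 sag=13.241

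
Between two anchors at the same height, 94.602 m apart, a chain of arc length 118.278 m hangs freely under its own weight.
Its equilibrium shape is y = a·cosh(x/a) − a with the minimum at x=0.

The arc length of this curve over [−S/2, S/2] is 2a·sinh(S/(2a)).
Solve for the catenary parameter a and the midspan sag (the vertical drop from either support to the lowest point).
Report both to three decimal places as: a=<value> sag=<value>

seed: a₀ = √(S³/(24(L−S))) = √(94.602³/(24·23.676)) = 38.600301
iter 1: u=1.225405  f(a)=+1.843e+00  f'(a)=-1.421e+00  a ← 38.600301 − (+1.843e+00/-1.421e+00) = 39.896848
iter 2: u=1.185582  f(a)=+9.690e-02  f'(a)=-1.275e+00  a ← 39.896848 − (+9.690e-02/-1.275e+00) = 39.972841
iter 3: u=1.183328  f(a)=+3.010e-04  f'(a)=-1.267e+00  a ← 39.972841 − (+3.010e-04/-1.267e+00) = 39.973079
iter 4: u=1.183321  f(a)=+2.923e-09  f'(a)=-1.267e+00  a ← 39.973079 − (+2.923e-09/-1.267e+00) = 39.973079
iter 5: u=1.183321  f(a)=+0.000e+00  f'(a)=-1.267e+00  a ← 39.973079 − (+0.000e+00/-1.267e+00) = 39.973079
converged: |Δa| < 1e-12 after 5 iterations
sag = a·(cosh(S/(2a)) − 1) = 39.973079·(cosh(1.183321) − 1) = 31.408070
T_max/T_min = cosh(S/(2a)) = 1.785731

a=39.973 sag=31.408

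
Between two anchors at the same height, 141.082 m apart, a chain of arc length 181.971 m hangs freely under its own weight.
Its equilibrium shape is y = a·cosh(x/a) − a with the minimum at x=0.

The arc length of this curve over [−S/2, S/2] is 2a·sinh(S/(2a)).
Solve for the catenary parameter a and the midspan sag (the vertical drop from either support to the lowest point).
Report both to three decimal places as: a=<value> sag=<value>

seed: a₀ = √(S³/(24(L−S))) = √(141.082³/(24·40.889)) = 53.493196
iter 1: u=1.318691  f(a)=+3.706e+00  f'(a)=-1.812e+00  a ← 53.493196 − (+3.706e+00/-1.812e+00) = 55.538844
iter 2: u=1.270120  f(a)=+2.232e-01  f'(a)=-1.599e+00  a ← 55.538844 − (+2.232e-01/-1.599e+00) = 55.678388
iter 3: u=1.266937  f(a)=+9.243e-04  f'(a)=-1.586e+00  a ← 55.678388 − (+9.243e-04/-1.586e+00) = 55.678971
iter 4: u=1.266924  f(a)=+1.599e-08  f'(a)=-1.586e+00  a ← 55.678971 − (+1.599e-08/-1.586e+00) = 55.678971
iter 5: u=1.266924  f(a)=+2.842e-14  f'(a)=-1.586e+00  a ← 55.678971 − (+2.842e-14/-1.586e+00) = 55.678971
converged: |Δa| < 1e-12 after 5 iterations
sag = a·(cosh(S/(2a)) − 1) = 55.678971·(cosh(1.266924) − 1) = 50.991123
T_max/T_min = cosh(S/(2a)) = 1.915806

a=55.679 sag=50.991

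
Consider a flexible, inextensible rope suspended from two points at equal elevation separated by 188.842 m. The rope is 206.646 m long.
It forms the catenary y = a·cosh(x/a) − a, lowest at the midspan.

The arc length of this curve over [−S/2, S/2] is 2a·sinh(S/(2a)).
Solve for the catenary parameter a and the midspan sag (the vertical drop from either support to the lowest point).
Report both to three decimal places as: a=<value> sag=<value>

seed: a₀ = √(S³/(24(L−S))) = √(188.842³/(24·17.804)) = 125.540390
iter 1: u=0.752117  f(a)=+5.104e-01  f'(a)=-3.000e-01  a ← 125.540390 − (+5.104e-01/-3.000e-01) = 127.241677
iter 2: u=0.742060  f(a)=+1.056e-02  f'(a)=-2.877e-01  a ← 127.241677 − (+1.056e-02/-2.877e-01) = 127.278383
iter 3: u=0.741846  f(a)=+4.733e-06  f'(a)=-2.875e-01  a ← 127.278383 − (+4.733e-06/-2.875e-01) = 127.278400
iter 4: u=0.741846  f(a)=+9.663e-13  f'(a)=-2.875e-01  a ← 127.278400 − (+9.663e-13/-2.875e-01) = 127.278400
converged: |Δa| < 1e-12 after 4 iterations
sag = a·(cosh(S/(2a)) − 1) = 127.278400·(cosh(0.741846) − 1) = 36.658885
T_max/T_min = cosh(S/(2a)) = 1.288021

a=127.278 sag=36.659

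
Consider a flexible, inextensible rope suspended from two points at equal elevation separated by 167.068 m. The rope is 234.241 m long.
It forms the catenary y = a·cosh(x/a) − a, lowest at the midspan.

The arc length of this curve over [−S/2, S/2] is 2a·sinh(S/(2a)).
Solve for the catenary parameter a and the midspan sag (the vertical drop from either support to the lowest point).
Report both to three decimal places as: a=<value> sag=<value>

a=56.766 sag=73.386

seed: a₀ = √(S³/(24(L−S))) = √(167.068³/(24·67.173)) = 53.781996
iter 1: u=1.553196  f(a)=+8.584e+00  f'(a)=-3.155e+00  a ← 53.781996 − (+8.584e+00/-3.155e+00) = 56.502787
iter 2: u=1.478405  f(a)=+6.944e-01  f'(a)=-2.663e+00  a ← 56.502787 − (+6.944e-01/-2.663e+00) = 56.763505
iter 3: u=1.471615  f(a)=+5.428e-03  f'(a)=-2.622e+00  a ← 56.763505 − (+5.428e-03/-2.622e+00) = 56.765575
iter 4: u=1.471561  f(a)=+3.374e-07  f'(a)=-2.622e+00  a ← 56.765575 − (+3.374e-07/-2.622e+00) = 56.765576
iter 5: u=1.471561  f(a)=+2.842e-14  f'(a)=-2.622e+00  a ← 56.765576 − (+2.842e-14/-2.622e+00) = 56.765576
converged: |Δa| < 1e-12 after 5 iterations
sag = a·(cosh(S/(2a)) − 1) = 56.765576·(cosh(1.471561) − 1) = 73.386421
T_max/T_min = cosh(S/(2a)) = 2.292798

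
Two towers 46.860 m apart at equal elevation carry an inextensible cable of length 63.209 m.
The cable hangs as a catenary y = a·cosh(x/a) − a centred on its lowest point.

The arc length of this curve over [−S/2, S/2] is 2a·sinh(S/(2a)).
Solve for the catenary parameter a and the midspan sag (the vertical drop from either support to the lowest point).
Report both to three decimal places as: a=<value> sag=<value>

a=16.981 sag=18.896

seed: a₀ = √(S³/(24(L−S))) = √(46.860³/(24·16.349)) = 16.193928
iter 1: u=1.446839  f(a)=+1.799e+00  f'(a)=-2.475e+00  a ← 16.193928 − (+1.799e+00/-2.475e+00) = 16.920897
iter 2: u=1.384678  f(a)=+1.282e-01  f'(a)=-2.133e+00  a ← 16.920897 − (+1.282e-01/-2.133e+00) = 16.981006
iter 3: u=1.379777  f(a)=+7.621e-04  f'(a)=-2.108e+00  a ← 16.981006 − (+7.621e-04/-2.108e+00) = 16.981367
iter 4: u=1.379748  f(a)=+2.727e-08  f'(a)=-2.108e+00  a ← 16.981367 − (+2.727e-08/-2.108e+00) = 16.981367
iter 5: u=1.379748  f(a)=+7.105e-15  f'(a)=-2.108e+00  a ← 16.981367 − (+7.105e-15/-2.108e+00) = 16.981367
converged: |Δa| < 1e-12 after 5 iterations
sag = a·(cosh(S/(2a)) − 1) = 16.981367·(cosh(1.379748) − 1) = 18.896359
T_max/T_min = cosh(S/(2a)) = 2.112770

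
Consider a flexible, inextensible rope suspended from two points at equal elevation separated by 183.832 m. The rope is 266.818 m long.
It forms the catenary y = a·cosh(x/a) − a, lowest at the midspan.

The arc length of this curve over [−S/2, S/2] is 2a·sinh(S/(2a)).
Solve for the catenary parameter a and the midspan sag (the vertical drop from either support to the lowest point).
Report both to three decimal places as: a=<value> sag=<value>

seed: a₀ = √(S³/(24(L−S))) = √(183.832³/(24·82.986)) = 55.850058
iter 1: u=1.645764  f(a)=+1.199e+01  f'(a)=-3.859e+00  a ← 55.850058 − (+1.199e+01/-3.859e+00) = 58.957774
iter 2: u=1.559014  f(a)=+1.074e+00  f'(a)=-3.196e+00  a ← 58.957774 − (+1.074e+00/-3.196e+00) = 59.293720
iter 3: u=1.550181  f(a)=+1.048e-02  f'(a)=-3.134e+00  a ← 59.293720 − (+1.048e-02/-3.134e+00) = 59.297063
iter 4: u=1.550094  f(a)=+1.019e-06  f'(a)=-3.133e+00  a ← 59.297063 − (+1.019e-06/-3.133e+00) = 59.297064
iter 5: u=1.550094  f(a)=+5.684e-14  f'(a)=-3.133e+00  a ← 59.297064 − (+5.684e-14/-3.133e+00) = 59.297064
converged: |Δa| < 1e-12 after 5 iterations
sag = a·(cosh(S/(2a)) − 1) = 59.297064·(cosh(1.550094) − 1) = 86.696440
T_max/T_min = cosh(S/(2a)) = 2.462070

a=59.297 sag=86.696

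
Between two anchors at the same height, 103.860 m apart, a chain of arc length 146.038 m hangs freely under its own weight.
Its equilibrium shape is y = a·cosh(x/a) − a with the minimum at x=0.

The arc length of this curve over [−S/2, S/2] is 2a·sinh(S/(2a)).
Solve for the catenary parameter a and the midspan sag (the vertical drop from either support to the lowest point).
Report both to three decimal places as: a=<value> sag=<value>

a=35.130 sag=45.900

seed: a₀ = √(S³/(24(L−S))) = √(103.860³/(24·42.178)) = 33.267783
iter 1: u=1.560970  f(a)=+5.447e+00  f'(a)=-3.210e+00  a ← 33.267783 − (+5.447e+00/-3.210e+00) = 34.964797
iter 2: u=1.485208  f(a)=+4.445e-01  f'(a)=-2.705e+00  a ← 34.964797 − (+4.445e-01/-2.705e+00) = 35.129111
iter 3: u=1.478261  f(a)=+3.542e-03  f'(a)=-2.662e+00  a ← 35.129111 − (+3.542e-03/-2.662e+00) = 35.130442
iter 4: u=1.478205  f(a)=+2.289e-07  f'(a)=-2.662e+00  a ← 35.130442 − (+2.289e-07/-2.662e+00) = 35.130442
iter 5: u=1.478205  f(a)=+0.000e+00  f'(a)=-2.662e+00  a ← 35.130442 − (+0.000e+00/-2.662e+00) = 35.130442
converged: |Δa| < 1e-12 after 5 iterations
sag = a·(cosh(S/(2a)) − 1) = 35.130442·(cosh(1.478205) − 1) = 45.899937
T_max/T_min = cosh(S/(2a)) = 2.306557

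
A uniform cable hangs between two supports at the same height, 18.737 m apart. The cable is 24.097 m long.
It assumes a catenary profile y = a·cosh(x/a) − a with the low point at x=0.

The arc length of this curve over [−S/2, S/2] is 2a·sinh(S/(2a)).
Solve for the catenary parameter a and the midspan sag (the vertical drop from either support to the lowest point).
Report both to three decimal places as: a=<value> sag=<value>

seed: a₀ = √(S³/(24(L−S))) = √(18.737³/(24·5.360)) = 7.150922
iter 1: u=1.310111  f(a)=+4.792e-01  f'(a)=-1.773e+00  a ← 7.150922 − (+4.792e-01/-1.773e+00) = 7.421271
iter 2: u=1.262385  f(a)=+2.852e-02  f'(a)=-1.567e+00  a ← 7.421271 − (+2.852e-02/-1.567e+00) = 7.439465
iter 3: u=1.259297  f(a)=+1.151e-04  f'(a)=-1.555e+00  a ← 7.439465 − (+1.151e-04/-1.555e+00) = 7.439539
iter 4: u=1.259285  f(a)=+1.893e-09  f'(a)=-1.555e+00  a ← 7.439539 − (+1.893e-09/-1.555e+00) = 7.439539
iter 5: u=1.259285  f(a)=+0.000e+00  f'(a)=-1.555e+00  a ← 7.439539 − (+0.000e+00/-1.555e+00) = 7.439539
converged: |Δa| < 1e-12 after 5 iterations
sag = a·(cosh(S/(2a)) − 1) = 7.439539·(cosh(1.259285) − 1) = 6.720725
T_max/T_min = cosh(S/(2a)) = 1.903379

a=7.440 sag=6.721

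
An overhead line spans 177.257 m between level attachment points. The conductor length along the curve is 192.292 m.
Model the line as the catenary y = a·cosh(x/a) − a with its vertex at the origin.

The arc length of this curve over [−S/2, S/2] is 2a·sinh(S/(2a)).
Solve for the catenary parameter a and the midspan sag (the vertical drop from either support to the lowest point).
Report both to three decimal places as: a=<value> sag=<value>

seed: a₀ = √(S³/(24(L−S))) = √(177.257³/(24·15.035)) = 124.236084
iter 1: u=0.713388  f(a)=+3.873e-01  f'(a)=-2.546e-01  a ← 124.236084 − (+3.873e-01/-2.546e-01) = 125.757202
iter 2: u=0.704759  f(a)=+7.227e-03  f'(a)=-2.452e-01  a ← 125.757202 − (+7.227e-03/-2.452e-01) = 125.786681
iter 3: u=0.704594  f(a)=+2.623e-06  f'(a)=-2.450e-01  a ← 125.786681 − (+2.623e-06/-2.450e-01) = 125.786692
iter 4: u=0.704594  f(a)=+2.842e-13  f'(a)=-2.450e-01  a ← 125.786692 − (+2.842e-13/-2.450e-01) = 125.786692
converged: |Δa| < 1e-12 after 4 iterations
sag = a·(cosh(S/(2a)) − 1) = 125.786692·(cosh(0.704594) − 1) = 32.536854
T_max/T_min = cosh(S/(2a)) = 1.258667

a=125.787 sag=32.537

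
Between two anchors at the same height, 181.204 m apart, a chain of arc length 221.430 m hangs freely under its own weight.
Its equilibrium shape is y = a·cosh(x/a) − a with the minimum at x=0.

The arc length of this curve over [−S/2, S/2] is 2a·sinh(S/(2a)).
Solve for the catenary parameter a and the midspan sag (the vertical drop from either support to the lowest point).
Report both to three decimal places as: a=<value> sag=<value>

a=80.995 sag=56.184

seed: a₀ = √(S³/(24(L−S))) = √(181.204³/(24·40.226)) = 78.504152
iter 1: u=1.154105  f(a)=+2.766e+00  f'(a)=-1.168e+00  a ← 78.504152 − (+2.766e+00/-1.168e+00) = 80.871951
iter 2: u=1.120314  f(a)=+1.301e-01  f'(a)=-1.060e+00  a ← 80.871951 − (+1.301e-01/-1.060e+00) = 80.994588
iter 3: u=1.118618  f(a)=+3.190e-04  f'(a)=-1.055e+00  a ← 80.994588 − (+3.190e-04/-1.055e+00) = 80.994890
iter 4: u=1.118614  f(a)=+1.930e-09  f'(a)=-1.055e+00  a ← 80.994890 − (+1.930e-09/-1.055e+00) = 80.994890
iter 5: u=1.118614  f(a)=+2.842e-14  f'(a)=-1.055e+00  a ← 80.994890 − (+2.842e-14/-1.055e+00) = 80.994890
converged: |Δa| < 1e-12 after 5 iterations
sag = a·(cosh(S/(2a)) − 1) = 80.994890·(cosh(1.118614) − 1) = 56.183765
T_max/T_min = cosh(S/(2a)) = 1.693670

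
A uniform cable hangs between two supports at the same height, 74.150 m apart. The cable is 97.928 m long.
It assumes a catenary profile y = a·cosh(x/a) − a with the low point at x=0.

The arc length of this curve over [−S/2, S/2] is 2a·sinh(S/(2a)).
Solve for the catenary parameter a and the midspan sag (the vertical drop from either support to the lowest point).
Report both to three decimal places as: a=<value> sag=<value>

a=27.930 sag=28.440

seed: a₀ = √(S³/(24(L−S))) = √(74.150³/(24·23.778)) = 26.728430
iter 1: u=1.387100  f(a)=+2.395e+00  f'(a)=-2.146e+00  a ← 26.728430 − (+2.395e+00/-2.146e+00) = 27.844556
iter 2: u=1.331499  f(a)=+1.582e-01  f'(a)=-1.871e+00  a ← 27.844556 − (+1.582e-01/-1.871e+00) = 27.929107
iter 3: u=1.327468  f(a)=+7.981e-04  f'(a)=-1.852e+00  a ← 27.929107 − (+7.981e-04/-1.852e+00) = 27.929538
iter 4: u=1.327448  f(a)=+2.054e-08  f'(a)=-1.852e+00  a ← 27.929538 − (+2.054e-08/-1.852e+00) = 27.929538
iter 5: u=1.327448  f(a)=+1.421e-14  f'(a)=-1.852e+00  a ← 27.929538 − (+1.421e-14/-1.852e+00) = 27.929538
converged: |Δa| < 1e-12 after 5 iterations
sag = a·(cosh(S/(2a)) − 1) = 27.929538·(cosh(1.327448) − 1) = 28.440067
T_max/T_min = cosh(S/(2a)) = 2.018279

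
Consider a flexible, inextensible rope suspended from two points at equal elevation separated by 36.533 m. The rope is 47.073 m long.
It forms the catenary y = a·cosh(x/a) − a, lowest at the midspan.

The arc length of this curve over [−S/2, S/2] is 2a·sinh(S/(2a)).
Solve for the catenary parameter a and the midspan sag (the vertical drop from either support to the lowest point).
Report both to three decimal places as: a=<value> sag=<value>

a=14.448 sag=13.169

seed: a₀ = √(S³/(24(L−S))) = √(36.533³/(24·10.540)) = 13.883600
iter 1: u=1.315689  f(a)=+9.508e-01  f'(a)=-1.798e+00  a ← 13.883600 − (+9.508e-01/-1.798e+00) = 14.412410
iter 2: u=1.267415  f(a)=+5.702e-02  f'(a)=-1.588e+00  a ← 14.412410 − (+5.702e-02/-1.588e+00) = 14.448313
iter 3: u=1.264265  f(a)=+2.340e-04  f'(a)=-1.575e+00  a ← 14.448313 − (+2.340e-04/-1.575e+00) = 14.448462
iter 4: u=1.264252  f(a)=+3.978e-09  f'(a)=-1.575e+00  a ← 14.448462 − (+3.978e-09/-1.575e+00) = 14.448462
iter 5: u=1.264252  f(a)=-1.421e-14  f'(a)=-1.575e+00  a ← 14.448462 − (-1.421e-14/-1.575e+00) = 14.448462
converged: |Δa| < 1e-12 after 5 iterations
sag = a·(cosh(S/(2a)) − 1) = 14.448462·(cosh(1.264252) − 1) = 13.169012
T_max/T_min = cosh(S/(2a)) = 1.911447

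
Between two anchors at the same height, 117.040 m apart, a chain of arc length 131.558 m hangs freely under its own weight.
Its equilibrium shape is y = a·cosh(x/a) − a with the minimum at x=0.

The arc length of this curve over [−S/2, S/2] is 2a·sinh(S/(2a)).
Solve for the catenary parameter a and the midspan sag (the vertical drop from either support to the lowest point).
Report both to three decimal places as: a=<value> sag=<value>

seed: a₀ = √(S³/(24(L−S))) = √(117.040³/(24·14.518)) = 67.833223
iter 1: u=0.862704  f(a)=+5.499e-01  f'(a)=-4.608e-01  a ← 67.833223 − (+5.499e-01/-4.608e-01) = 69.026735
iter 2: u=0.847787  f(a)=+1.485e-02  f'(a)=-4.362e-01  a ← 69.026735 − (+1.485e-02/-4.362e-01) = 69.060780
iter 3: u=0.847370  f(a)=+1.149e-05  f'(a)=-4.355e-01  a ← 69.060780 − (+1.149e-05/-4.355e-01) = 69.060806
iter 4: u=0.847369  f(a)=+6.906e-12  f'(a)=-4.355e-01  a ← 69.060806 − (+6.906e-12/-4.355e-01) = 69.060806
converged: |Δa| < 1e-12 after 4 iterations
sag = a·(cosh(S/(2a)) − 1) = 69.060806·(cosh(0.847369) − 1) = 26.313571
T_max/T_min = cosh(S/(2a)) = 1.381020

a=69.061 sag=26.314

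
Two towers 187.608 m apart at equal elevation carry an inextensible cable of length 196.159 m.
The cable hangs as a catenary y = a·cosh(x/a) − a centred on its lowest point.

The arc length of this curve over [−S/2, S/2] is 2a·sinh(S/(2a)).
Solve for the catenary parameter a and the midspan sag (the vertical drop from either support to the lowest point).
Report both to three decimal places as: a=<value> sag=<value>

a=180.589 sag=24.915

seed: a₀ = √(S³/(24(L−S))) = √(187.608³/(24·8.551)) = 179.375431
iter 1: u=0.522948  f(a)=+1.177e-01  f'(a)=-9.797e-02  a ← 179.375431 − (+1.177e-01/-9.797e-02) = 180.576639
iter 2: u=0.519469  f(a)=+1.193e-03  f'(a)=-9.600e-02  a ← 180.576639 − (+1.193e-03/-9.600e-02) = 180.589063
iter 3: u=0.519433  f(a)=+1.253e-07  f'(a)=-9.598e-02  a ← 180.589063 − (+1.253e-07/-9.598e-02) = 180.589064
iter 4: u=0.519433  f(a)=+2.842e-14  f'(a)=-9.598e-02  a ← 180.589064 − (+2.842e-14/-9.598e-02) = 180.589064
converged: |Δa| < 1e-12 after 4 iterations
sag = a·(cosh(S/(2a)) − 1) = 180.589064·(cosh(0.519433) − 1) = 24.915190
T_max/T_min = cosh(S/(2a)) = 1.137966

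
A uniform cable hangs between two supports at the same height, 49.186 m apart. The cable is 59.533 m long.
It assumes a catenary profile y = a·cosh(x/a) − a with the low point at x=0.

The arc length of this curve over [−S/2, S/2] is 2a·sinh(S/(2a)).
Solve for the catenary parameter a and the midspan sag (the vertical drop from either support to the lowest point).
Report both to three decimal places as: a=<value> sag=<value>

seed: a₀ = √(S³/(24(L−S))) = √(49.186³/(24·10.347)) = 21.890184
iter 1: u=1.123472  f(a)=+6.730e-01  f'(a)=-1.070e+00  a ← 21.890184 − (+6.730e-01/-1.070e+00) = 22.519016
iter 2: u=1.092099  f(a)=+3.009e-02  f'(a)=-9.764e-01  a ← 22.519016 − (+3.009e-02/-9.764e-01) = 22.549830
iter 3: u=1.090607  f(a)=+6.637e-05  f'(a)=-9.721e-01  a ← 22.549830 − (+6.637e-05/-9.721e-01) = 22.549898
iter 4: u=1.090604  f(a)=+3.246e-10  f'(a)=-9.721e-01  a ← 22.549898 − (+3.246e-10/-9.721e-01) = 22.549898
iter 5: u=1.090604  f(a)=+0.000e+00  f'(a)=-9.721e-01  a ← 22.549898 − (+0.000e+00/-9.721e-01) = 22.549898
converged: |Δa| < 1e-12 after 5 iterations
sag = a·(cosh(S/(2a)) − 1) = 22.549898·(cosh(1.090604) − 1) = 14.793675
T_max/T_min = cosh(S/(2a)) = 1.656042

a=22.550 sag=14.794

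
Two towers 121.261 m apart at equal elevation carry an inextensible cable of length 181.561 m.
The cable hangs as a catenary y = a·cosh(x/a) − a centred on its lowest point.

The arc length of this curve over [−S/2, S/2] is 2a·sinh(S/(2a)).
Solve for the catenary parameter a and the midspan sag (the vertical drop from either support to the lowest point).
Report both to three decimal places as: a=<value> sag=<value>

seed: a₀ = √(S³/(24(L−S))) = √(121.261³/(24·60.300)) = 35.100834
iter 1: u=1.727324  f(a)=+9.662e+00  f'(a)=-4.576e+00  a ← 35.100834 − (+9.662e+00/-4.576e+00) = 37.212081
iter 2: u=1.629323  f(a)=+9.404e-01  f'(a)=-3.725e+00  a ← 37.212081 − (+9.404e-01/-3.725e+00) = 37.464510
iter 3: u=1.618345  f(a)=+1.103e-02  f'(a)=-3.638e+00  a ← 37.464510 − (+1.103e-02/-3.638e+00) = 37.467542
iter 4: u=1.618214  f(a)=+1.556e-06  f'(a)=-3.637e+00  a ← 37.467542 − (+1.556e-06/-3.637e+00) = 37.467542
iter 5: u=1.618214  f(a)=+0.000e+00  f'(a)=-3.637e+00  a ← 37.467542 − (+0.000e+00/-3.637e+00) = 37.467542
converged: |Δa| < 1e-12 after 5 iterations
sag = a·(cosh(S/(2a)) − 1) = 37.467542·(cosh(1.618214) − 1) = 60.740991
T_max/T_min = cosh(S/(2a)) = 2.621163

a=37.468 sag=60.741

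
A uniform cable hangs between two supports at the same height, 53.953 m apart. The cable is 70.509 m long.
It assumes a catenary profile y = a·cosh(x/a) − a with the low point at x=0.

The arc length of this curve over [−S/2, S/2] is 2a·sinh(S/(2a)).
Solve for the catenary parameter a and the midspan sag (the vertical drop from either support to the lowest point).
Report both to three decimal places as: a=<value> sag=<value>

seed: a₀ = √(S³/(24(L−S))) = √(53.953³/(24·16.556)) = 19.881084
iter 1: u=1.356893  f(a)=+1.593e+00  f'(a)=-1.993e+00  a ← 19.881084 − (+1.593e+00/-1.993e+00) = 20.680206
iter 2: u=1.304460  f(a)=+1.011e-01  f'(a)=-1.747e+00  a ← 20.680206 − (+1.011e-01/-1.747e+00) = 20.738041
iter 3: u=1.300822  f(a)=+4.679e-04  f'(a)=-1.731e+00  a ← 20.738041 − (+4.679e-04/-1.731e+00) = 20.738311
iter 4: u=1.300805  f(a)=+1.013e-08  f'(a)=-1.731e+00  a ← 20.738311 − (+1.013e-08/-1.731e+00) = 20.738311
iter 5: u=1.300805  f(a)=-1.421e-14  f'(a)=-1.731e+00  a ← 20.738311 − (-1.421e-14/-1.731e+00) = 20.738311
converged: |Δa| < 1e-12 after 5 iterations
sag = a·(cosh(S/(2a)) − 1) = 20.738311·(cosh(1.300805) − 1) = 20.163490
T_max/T_min = cosh(S/(2a)) = 1.972282

a=20.738 sag=20.163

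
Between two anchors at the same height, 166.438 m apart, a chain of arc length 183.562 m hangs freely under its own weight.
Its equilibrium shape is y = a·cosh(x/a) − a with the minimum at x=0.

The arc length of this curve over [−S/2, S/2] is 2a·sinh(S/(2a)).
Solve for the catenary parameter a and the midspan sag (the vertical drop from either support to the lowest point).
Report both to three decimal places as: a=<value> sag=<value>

seed: a₀ = √(S³/(24(L−S))) = √(166.438³/(24·17.124)) = 105.918178
iter 1: u=0.785691  f(a)=+5.364e-01  f'(a)=-3.437e-01  a ← 105.918178 − (+5.364e-01/-3.437e-01) = 107.478550
iter 2: u=0.774285  f(a)=+1.208e-02  f'(a)=-3.284e-01  a ← 107.478550 − (+1.208e-02/-3.284e-01) = 107.515341
iter 3: u=0.774020  f(a)=+6.445e-06  f'(a)=-3.281e-01  a ← 107.515341 − (+6.445e-06/-3.281e-01) = 107.515361
iter 4: u=0.774020  f(a)=+1.819e-12  f'(a)=-3.281e-01  a ← 107.515361 − (+1.819e-12/-3.281e-01) = 107.515361
converged: |Δa| < 1e-12 after 4 iterations
sag = a·(cosh(S/(2a)) − 1) = 107.515361·(cosh(0.774020) − 1) = 33.846957
T_max/T_min = cosh(S/(2a)) = 1.314810

a=107.515 sag=33.847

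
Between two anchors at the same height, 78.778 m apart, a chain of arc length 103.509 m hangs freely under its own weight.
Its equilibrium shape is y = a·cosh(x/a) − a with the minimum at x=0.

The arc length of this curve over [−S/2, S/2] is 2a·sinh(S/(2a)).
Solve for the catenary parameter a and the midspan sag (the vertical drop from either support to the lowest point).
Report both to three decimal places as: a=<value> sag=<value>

seed: a₀ = √(S³/(24(L−S))) = √(78.778³/(24·24.731)) = 28.699939
iter 1: u=1.372442  f(a)=+2.436e+00  f'(a)=-2.071e+00  a ← 28.699939 − (+2.436e+00/-2.071e+00) = 29.876570
iter 2: u=1.318391  f(a)=+1.578e-01  f'(a)=-1.810e+00  a ← 29.876570 − (+1.578e-01/-1.810e+00) = 29.963762
iter 3: u=1.314555  f(a)=+7.640e-04  f'(a)=-1.793e+00  a ← 29.963762 − (+7.640e-04/-1.793e+00) = 29.964188
iter 4: u=1.314536  f(a)=+1.809e-08  f'(a)=-1.793e+00  a ← 29.964188 − (+1.809e-08/-1.793e+00) = 29.964188
iter 5: u=1.314536  f(a)=-1.421e-14  f'(a)=-1.793e+00  a ← 29.964188 − (-1.421e-14/-1.793e+00) = 29.964188
converged: |Δa| < 1e-12 after 5 iterations
sag = a·(cosh(S/(2a)) − 1) = 29.964188·(cosh(1.314536) − 1) = 29.838662
T_max/T_min = cosh(S/(2a)) = 1.995811

a=29.964 sag=29.839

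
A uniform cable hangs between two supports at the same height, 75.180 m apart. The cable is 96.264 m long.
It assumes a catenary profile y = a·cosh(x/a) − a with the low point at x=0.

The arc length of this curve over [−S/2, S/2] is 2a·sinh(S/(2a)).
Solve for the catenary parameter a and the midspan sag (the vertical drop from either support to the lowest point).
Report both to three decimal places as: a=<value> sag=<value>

a=30.126 sag=26.657

seed: a₀ = √(S³/(24(L−S))) = √(75.180³/(24·21.084)) = 28.978197
iter 1: u=1.297182  f(a)=+1.847e+00  f'(a)=-1.715e+00  a ← 28.978197 − (+1.847e+00/-1.715e+00) = 30.054826
iter 2: u=1.250714  f(a)=+1.079e-01  f'(a)=-1.520e+00  a ← 30.054826 − (+1.079e-01/-1.520e+00) = 30.125811
iter 3: u=1.247767  f(a)=+4.190e-04  f'(a)=-1.508e+00  a ← 30.125811 − (+4.190e-04/-1.508e+00) = 30.126088
iter 4: u=1.247756  f(a)=+6.372e-09  f'(a)=-1.508e+00  a ← 30.126088 − (+6.372e-09/-1.508e+00) = 30.126088
iter 5: u=1.247756  f(a)=+0.000e+00  f'(a)=-1.508e+00  a ← 30.126088 − (+0.000e+00/-1.508e+00) = 30.126088
converged: |Δa| < 1e-12 after 5 iterations
sag = a·(cosh(S/(2a)) − 1) = 30.126088·(cosh(1.247756) − 1) = 26.656573
T_max/T_min = cosh(S/(2a)) = 1.884834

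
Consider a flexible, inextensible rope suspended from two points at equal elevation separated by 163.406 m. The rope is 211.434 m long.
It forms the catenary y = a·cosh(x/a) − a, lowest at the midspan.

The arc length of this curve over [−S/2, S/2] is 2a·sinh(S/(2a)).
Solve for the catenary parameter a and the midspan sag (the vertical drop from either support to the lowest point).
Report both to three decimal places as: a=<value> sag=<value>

seed: a₀ = √(S³/(24(L−S))) = √(163.406³/(24·48.028)) = 61.524646
iter 1: u=1.327972  f(a)=+4.417e+00  f'(a)=-1.855e+00  a ← 61.524646 − (+4.417e+00/-1.855e+00) = 63.906481
iter 2: u=1.278478  f(a)=+2.695e-01  f'(a)=-1.635e+00  a ← 63.906481 − (+2.695e-01/-1.635e+00) = 64.071336
iter 3: u=1.275188  f(a)=+1.147e-03  f'(a)=-1.621e+00  a ← 64.071336 − (+1.147e-03/-1.621e+00) = 64.072043
iter 4: u=1.275174  f(a)=+2.097e-08  f'(a)=-1.621e+00  a ← 64.072043 − (+2.097e-08/-1.621e+00) = 64.072043
iter 5: u=1.275174  f(a)=+2.842e-14  f'(a)=-1.621e+00  a ← 64.072043 − (+2.842e-14/-1.621e+00) = 64.072043
converged: |Δa| < 1e-12 after 5 iterations
sag = a·(cosh(S/(2a)) − 1) = 64.072043·(cosh(1.275174) − 1) = 59.545556
T_max/T_min = cosh(S/(2a)) = 1.929353

a=64.072 sag=59.546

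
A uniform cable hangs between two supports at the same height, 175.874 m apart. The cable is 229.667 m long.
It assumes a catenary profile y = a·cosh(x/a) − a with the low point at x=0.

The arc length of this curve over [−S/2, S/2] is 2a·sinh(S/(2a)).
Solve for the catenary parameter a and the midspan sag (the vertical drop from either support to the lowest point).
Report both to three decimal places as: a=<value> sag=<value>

a=67.704 sag=65.602

seed: a₀ = √(S³/(24(L−S))) = √(175.874³/(24·53.793)) = 64.913340
iter 1: u=1.354683  f(a)=+5.157e+00  f'(a)=-1.982e+00  a ← 64.913340 − (+5.157e+00/-1.982e+00) = 67.515155
iter 2: u=1.302478  f(a)=+3.263e-01  f'(a)=-1.739e+00  a ← 67.515155 − (+3.263e-01/-1.739e+00) = 67.702822
iter 3: u=1.298868  f(a)=+1.501e-03  f'(a)=-1.723e+00  a ← 67.702822 − (+1.501e-03/-1.723e+00) = 67.703693
iter 4: u=1.298851  f(a)=+3.209e-08  f'(a)=-1.723e+00  a ← 67.703693 − (+3.209e-08/-1.723e+00) = 67.703693
iter 5: u=1.298851  f(a)=+0.000e+00  f'(a)=-1.723e+00  a ← 67.703693 − (+0.000e+00/-1.723e+00) = 67.703693
converged: |Δa| < 1e-12 after 5 iterations
sag = a·(cosh(S/(2a)) − 1) = 67.703693·(cosh(1.298851) − 1) = 65.602431
T_max/T_min = cosh(S/(2a)) = 1.968964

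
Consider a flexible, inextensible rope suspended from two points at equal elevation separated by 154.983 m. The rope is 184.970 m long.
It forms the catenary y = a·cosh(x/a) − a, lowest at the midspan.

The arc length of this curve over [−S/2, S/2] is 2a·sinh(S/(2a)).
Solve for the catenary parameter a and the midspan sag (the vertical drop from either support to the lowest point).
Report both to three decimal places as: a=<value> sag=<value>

a=73.921 sag=44.476

seed: a₀ = √(S³/(24(L−S))) = √(154.983³/(24·29.987)) = 71.920710
iter 1: u=1.077457  f(a)=+1.790e+00  f'(a)=-9.348e-01  a ← 71.920710 − (+1.790e+00/-9.348e-01) = 73.835038
iter 2: u=1.049522  f(a)=+7.394e-02  f'(a)=-8.590e-01  a ← 73.835038 − (+7.394e-02/-8.590e-01) = 73.921112
iter 3: u=1.048300  f(a)=+1.383e-04  f'(a)=-8.558e-01  a ← 73.921112 − (+1.383e-04/-8.558e-01) = 73.921274
iter 4: u=1.048298  f(a)=+4.855e-10  f'(a)=-8.558e-01  a ← 73.921274 − (+4.855e-10/-8.558e-01) = 73.921274
iter 5: u=1.048298  f(a)=+5.684e-14  f'(a)=-8.558e-01  a ← 73.921274 − (+5.684e-14/-8.558e-01) = 73.921274
converged: |Δa| < 1e-12 after 5 iterations
sag = a·(cosh(S/(2a)) − 1) = 73.921274·(cosh(1.048298) − 1) = 44.475643
T_max/T_min = cosh(S/(2a)) = 1.601662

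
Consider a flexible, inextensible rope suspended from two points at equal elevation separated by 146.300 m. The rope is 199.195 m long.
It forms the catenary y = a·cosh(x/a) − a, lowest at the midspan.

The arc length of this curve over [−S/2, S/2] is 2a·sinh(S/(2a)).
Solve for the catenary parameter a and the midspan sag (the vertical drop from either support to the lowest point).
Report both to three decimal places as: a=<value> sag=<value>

a=52.162 sag=60.268

seed: a₀ = √(S³/(24(L−S))) = √(146.300³/(24·52.895)) = 49.665357
iter 1: u=1.472858  f(a)=+6.043e+00  f'(a)=-2.629e+00  a ← 49.665357 − (+6.043e+00/-2.629e+00) = 51.963489
iter 2: u=1.407719  f(a)=+4.447e-01  f'(a)=-2.255e+00  a ← 51.963489 − (+4.447e-01/-2.255e+00) = 52.160677
iter 3: u=1.402397  f(a)=+2.832e-03  f'(a)=-2.227e+00  a ← 52.160677 − (+2.832e-03/-2.227e+00) = 52.161949
iter 4: u=1.402363  f(a)=+1.165e-07  f'(a)=-2.227e+00  a ← 52.161949 − (+1.165e-07/-2.227e+00) = 52.161949
iter 5: u=1.402363  f(a)=-5.684e-14  f'(a)=-2.227e+00  a ← 52.161949 − (-5.684e-14/-2.227e+00) = 52.161949
converged: |Δa| < 1e-12 after 5 iterations
sag = a·(cosh(S/(2a)) − 1) = 52.161949·(cosh(1.402363) − 1) = 60.268167
T_max/T_min = cosh(S/(2a)) = 2.155405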